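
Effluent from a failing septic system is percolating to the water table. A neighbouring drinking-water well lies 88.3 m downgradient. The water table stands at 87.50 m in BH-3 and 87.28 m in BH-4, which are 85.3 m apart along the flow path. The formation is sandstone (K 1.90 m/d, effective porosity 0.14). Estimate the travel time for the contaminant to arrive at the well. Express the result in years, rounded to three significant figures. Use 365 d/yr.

Hydraulic gradient i = (87.50 − 87.28) / 85.3 = 0.22 / 85.3 = 0.002579
Specific discharge q = 1.90 × 0.002579 = 0.004900 m/d
v = Ki/n = 1.90·0.002579/0.14 = 0.03500 m/d
t = L / v = 88.3 / 0.03500 = 2523 d
   = 2523 / 365 = 6.91 yr

6.91 years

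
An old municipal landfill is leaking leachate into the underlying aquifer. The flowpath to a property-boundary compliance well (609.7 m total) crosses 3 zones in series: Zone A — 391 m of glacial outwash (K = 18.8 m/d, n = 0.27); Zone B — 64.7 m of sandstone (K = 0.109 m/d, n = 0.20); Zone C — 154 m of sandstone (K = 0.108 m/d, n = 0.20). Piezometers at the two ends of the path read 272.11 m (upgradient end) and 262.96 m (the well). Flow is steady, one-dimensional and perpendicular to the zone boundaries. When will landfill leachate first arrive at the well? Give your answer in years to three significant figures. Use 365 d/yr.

Total head drop ΔH = 272.11 − 262.96 = 9.15 m
Continuity: the same q passes through each zone, so ΔH = q·Σ(L_j/K_j) — the zones act as resistances in series.
Σ(L/K) = 391/18.8 + 64.7/0.109 + 154/0.108 = 20.80 + 593.6 + 1426 = 2040 d
q = ΔH / Σ(L/K) = 9.15 / 2040 = 0.004485 m/d (same in every zone)
Zone A: v = q/n = 0.004485/0.27 = 0.01661 m/d → t_A = 391/0.01661 = 23540 d
Zone B: v = q/n = 0.004485/0.20 = 0.02242 m/d → t_B = 64.7/0.02242 = 2885 d
Zone C: v = q/n = 0.004485/0.20 = 0.02242 m/d → t_C = 154/0.02242 = 6868 d
Total t = 23540 + 2885 + 6868 = 33290 d
   = 33290 / 365 = 91.2 yr

91.2 years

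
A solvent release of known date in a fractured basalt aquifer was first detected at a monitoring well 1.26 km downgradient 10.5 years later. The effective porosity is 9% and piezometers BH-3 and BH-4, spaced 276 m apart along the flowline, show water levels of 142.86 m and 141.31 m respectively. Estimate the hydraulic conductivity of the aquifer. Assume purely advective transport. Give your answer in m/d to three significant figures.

Hydraulic gradient i = (142.86 − 141.31) / 276 = 1.55 / 276 = 0.005616
t = 10.5 years = 3833 d
L = 1.26 km = 1260 m
v = L / t = 1260 / 3833 = 0.3288 m/d
K = v · n / i = 0.3288 × 0.09 / 0.005616 = 5.27 m/d

5.27 m/d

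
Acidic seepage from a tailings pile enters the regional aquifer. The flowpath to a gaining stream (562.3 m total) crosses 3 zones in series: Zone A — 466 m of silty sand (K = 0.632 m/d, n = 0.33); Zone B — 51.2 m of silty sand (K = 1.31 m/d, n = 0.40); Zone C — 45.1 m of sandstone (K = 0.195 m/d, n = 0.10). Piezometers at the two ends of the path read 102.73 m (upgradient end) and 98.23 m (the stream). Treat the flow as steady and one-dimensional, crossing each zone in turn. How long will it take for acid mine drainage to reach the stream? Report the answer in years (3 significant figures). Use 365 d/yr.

Total head drop ΔH = 102.73 − 98.23 = 4.50 m
Continuity: the same q passes through each zone, so ΔH = q·Σ(L_j/K_j) — the zones act as resistances in series.
Σ(L/K) = 466/0.632 + 51.2/1.31 + 45.1/0.195 = 737.3 + 39.08 + 231.3 = 1008 d
q = ΔH / Σ(L/K) = 4.50 / 1008 = 0.004466 m/d (same in every zone)
Zone A: v = q/n = 0.004466/0.33 = 0.01353 m/d → t_A = 466/0.01353 = 34440 d
Zone B: v = q/n = 0.004466/0.40 = 0.01116 m/d → t_B = 51.2/0.01116 = 4586 d
Zone C: v = q/n = 0.004466/0.10 = 0.04466 m/d → t_C = 45.1/0.04466 = 1010 d
Total t = 34440 + 4586 + 1010 = 40030 d
   = 40030 / 365 = 110 yr

110 years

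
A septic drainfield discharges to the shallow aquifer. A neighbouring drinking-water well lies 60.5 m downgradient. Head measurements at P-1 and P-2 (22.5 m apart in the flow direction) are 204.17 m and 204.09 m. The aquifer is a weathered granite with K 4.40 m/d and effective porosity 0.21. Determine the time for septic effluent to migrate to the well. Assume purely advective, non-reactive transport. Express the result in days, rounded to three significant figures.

Hydraulic gradient i = (204.17 − 204.09) / 22.5 = 0.08 / 22.5 = 0.003556
Darcy flux q = K·i = 4.40 × 0.003556 = 0.01564 m/d
Seepage velocity v = q / n = 0.01564 / 0.21 = 0.07450 m/d
t = L / v = 60.5 / 0.07450 = 812.1 d

812 days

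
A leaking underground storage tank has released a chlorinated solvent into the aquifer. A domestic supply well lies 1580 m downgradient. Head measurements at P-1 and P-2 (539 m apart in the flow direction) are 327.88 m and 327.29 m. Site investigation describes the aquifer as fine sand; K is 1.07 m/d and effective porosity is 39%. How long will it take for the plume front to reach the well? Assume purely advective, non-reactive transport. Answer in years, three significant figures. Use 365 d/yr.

1440 years

Hydraulic gradient i = (327.88 − 327.29) / 539 = 0.59 / 539 = 0.001095
Darcy flux q = K·i = 1.07 × 0.001095 = 0.001171 m/d
Seepage velocity v = q / n = 0.001171 / 0.39 = 0.003003 m/d
t = L / v = 1580 / 0.003003 = 526100 d
   = 526100 / 365 = 1440 yr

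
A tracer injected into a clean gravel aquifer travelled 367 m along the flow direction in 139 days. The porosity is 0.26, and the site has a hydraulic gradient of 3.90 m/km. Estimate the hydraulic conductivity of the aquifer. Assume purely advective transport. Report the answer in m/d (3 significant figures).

176 m/d

v = L / t = 367 / 139 = 2.640 m/d
K = v · n / i = 2.640 × 0.26 / 0.0039 = 176 m/d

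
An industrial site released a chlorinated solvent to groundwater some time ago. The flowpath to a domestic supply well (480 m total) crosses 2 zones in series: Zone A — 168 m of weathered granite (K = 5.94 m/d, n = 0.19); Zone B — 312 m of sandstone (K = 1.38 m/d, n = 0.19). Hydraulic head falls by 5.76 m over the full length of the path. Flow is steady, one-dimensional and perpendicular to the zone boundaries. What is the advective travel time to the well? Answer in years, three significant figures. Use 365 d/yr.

11.0 years

Steady 1-D flow in series ⇒ the Darcy flux q is identical in every zone and the zone head losses add (resistances L/K in series).
Σ(L/K) = 168/5.94 + 312/1.38 = 28.28 + 226.1 = 254.4 d
q = ΔH / Σ(L/K) = 5.76 / 254.4 = 0.02264 m/d (same in every zone)
Zone A: v = q/n = 0.02264/0.19 = 0.1192 m/d → t_A = 168/0.1192 = 1410 d
Zone B: v = q/n = 0.02264/0.19 = 0.1192 m/d → t_B = 312/0.1192 = 2618 d
Total t = 1410 + 2618 = 4028 d
   = 4028 / 365 = 11.0 yr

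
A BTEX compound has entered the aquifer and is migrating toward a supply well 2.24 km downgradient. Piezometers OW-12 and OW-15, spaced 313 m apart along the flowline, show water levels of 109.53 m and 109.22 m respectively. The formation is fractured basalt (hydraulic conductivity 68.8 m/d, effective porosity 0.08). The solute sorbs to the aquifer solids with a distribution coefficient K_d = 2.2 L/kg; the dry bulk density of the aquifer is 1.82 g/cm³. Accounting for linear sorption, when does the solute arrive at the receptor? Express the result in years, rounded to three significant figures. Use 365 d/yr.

Hydraulic gradient i = (109.53 − 109.22) / 313 = 0.31 / 313 = 9.904e-4
Specific discharge q = 68.8 × 9.904e-4 = 0.06814 m/d
Seepage velocity v = q / n = 0.06814 / 0.08 = 0.8518 m/d
Retardation R = 1 + ρ_b·K_d/n = 1 + 1.82×2.2/0.08 = 51.05
Contaminant velocity v_c = v/R = 0.8518/51.05 = 0.01668 m/d
L = 2.24 km = 2240 m
t = L/v_c = 2240/0.01668 = 134300 d
   = 134300/365 = 368 yr

368 years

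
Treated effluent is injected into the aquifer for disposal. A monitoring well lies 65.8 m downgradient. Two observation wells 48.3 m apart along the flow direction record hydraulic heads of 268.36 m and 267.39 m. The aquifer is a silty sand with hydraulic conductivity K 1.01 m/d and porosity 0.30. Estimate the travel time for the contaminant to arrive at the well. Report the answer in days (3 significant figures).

Hydraulic gradient i = (268.36 − 267.39) / 48.3 = 0.97 / 48.3 = 0.02008
q = Ki = 1.01 × 0.02008 = 0.02028 m/d
Seepage velocity v = q / n = 0.02028 / 0.30 = 0.06761 m/d
t = L / v = 65.8 / 0.06761 = 973.2 d

973 days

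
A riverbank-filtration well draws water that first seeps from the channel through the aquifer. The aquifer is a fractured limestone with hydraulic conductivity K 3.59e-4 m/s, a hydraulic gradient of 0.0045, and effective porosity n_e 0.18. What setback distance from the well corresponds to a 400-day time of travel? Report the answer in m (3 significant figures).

K = 3.59e-4 m/s × 86400 s/d = 31.02 m/d
Darcy flux q = K·i = 31.02 × 0.0045 = 0.1396 m/d
v_s = q/n_e = 0.1396/0.18 = 0.7754 m/d
L = v × T = 0.7754 × 400 = 310.2 m

310 m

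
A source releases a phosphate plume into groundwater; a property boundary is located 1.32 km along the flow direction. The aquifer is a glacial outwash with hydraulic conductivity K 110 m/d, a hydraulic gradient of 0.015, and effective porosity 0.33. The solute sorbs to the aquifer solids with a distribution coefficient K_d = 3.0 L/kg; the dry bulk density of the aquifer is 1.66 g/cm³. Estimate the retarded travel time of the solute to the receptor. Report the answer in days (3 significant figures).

4250 days

Darcy flux q = K·i = 110 × 0.015 = 1.650 m/d
v = Ki/n = 110·0.015/0.33 = 5.000 m/d
Retardation R = 1 + ρ_b·K_d/n = 1 + 1.66×3.0/0.33 = 16.09
Contaminant velocity v_c = v/R = 5.000/16.09 = 0.3107 m/d
L = 1.32 km = 1320 m
t = L/v_c = 1320/0.3107 = 4248 d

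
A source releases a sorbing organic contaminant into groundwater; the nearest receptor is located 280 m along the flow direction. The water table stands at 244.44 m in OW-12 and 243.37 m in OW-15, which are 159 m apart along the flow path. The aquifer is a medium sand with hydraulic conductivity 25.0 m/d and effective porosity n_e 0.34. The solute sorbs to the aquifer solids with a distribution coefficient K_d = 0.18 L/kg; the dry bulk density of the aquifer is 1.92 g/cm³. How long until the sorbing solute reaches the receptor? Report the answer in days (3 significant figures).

1140 days

Hydraulic gradient i = (244.44 − 243.37) / 159 = 1.07 / 159 = 0.006730
Specific discharge q = 25.0 × 0.006730 = 0.1682 m/d
v = Ki/n = 25.0·0.006730/0.34 = 0.4948 m/d
Retardation R = 1 + ρ_b·K_d/n = 1 + 1.92×0.18/0.34 = 2.016
Contaminant velocity v_c = v/R = 0.4948/2.016 = 0.2454 m/d
t = L/v_c = 280/0.2454 = 1141 d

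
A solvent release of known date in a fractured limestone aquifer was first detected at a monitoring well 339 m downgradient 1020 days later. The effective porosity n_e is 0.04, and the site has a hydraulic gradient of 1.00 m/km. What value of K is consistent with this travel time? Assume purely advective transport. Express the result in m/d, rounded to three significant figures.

v = L / t = 339 / 1020 = 0.3324 m/d
K = v · n / i = 0.3324 × 0.04 / 0.0010 = 13.3 m/d

13.3 m/d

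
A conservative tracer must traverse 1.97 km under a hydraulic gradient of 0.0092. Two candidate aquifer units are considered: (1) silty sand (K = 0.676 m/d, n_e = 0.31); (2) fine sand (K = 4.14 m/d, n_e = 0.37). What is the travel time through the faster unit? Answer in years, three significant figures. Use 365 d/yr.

Unit 1 (silty sand): v = 0.676×0.0092/0.31 = 0.02006 m/d, t = 1970/0.02006 = 98200 d
Unit 2 (fine sand): v = 4.14×0.0092/0.37 = 0.1029 m/d, t = 1970/0.1029 = 19140 d
Faster: 19140 d / 365 = 52.4 yr

52.4 years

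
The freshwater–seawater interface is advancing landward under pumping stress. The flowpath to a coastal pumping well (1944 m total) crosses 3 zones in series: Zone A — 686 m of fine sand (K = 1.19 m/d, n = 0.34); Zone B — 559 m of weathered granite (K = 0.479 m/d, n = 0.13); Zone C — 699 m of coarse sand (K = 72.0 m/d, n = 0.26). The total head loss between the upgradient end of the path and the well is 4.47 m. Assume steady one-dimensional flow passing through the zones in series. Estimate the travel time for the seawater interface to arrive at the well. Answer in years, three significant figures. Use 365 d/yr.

524 years

Continuity: the same q passes through each zone, so ΔH = q·Σ(L_j/K_j) — the zones act as resistances in series.
Σ(L/K) = 686/1.19 + 559/0.479 + 699/72.0 = 576.5 + 1167 + 9.708 = 1753 d
q = ΔH / Σ(L/K) = 4.47 / 1753 = 0.002550 m/d (same in every zone)
Zone A: v = q/n = 0.002550/0.34 = 0.007499 m/d → t_A = 686/0.007499 = 91480 d
Zone B: v = q/n = 0.002550/0.13 = 0.01961 m/d → t_B = 559/0.01961 = 28500 d
Zone C: v = q/n = 0.002550/0.26 = 0.009806 m/d → t_C = 699/0.009806 = 71280 d
Total t = 91480 + 28500 + 71280 = 191300 d
   = 191300 / 365 = 524 yr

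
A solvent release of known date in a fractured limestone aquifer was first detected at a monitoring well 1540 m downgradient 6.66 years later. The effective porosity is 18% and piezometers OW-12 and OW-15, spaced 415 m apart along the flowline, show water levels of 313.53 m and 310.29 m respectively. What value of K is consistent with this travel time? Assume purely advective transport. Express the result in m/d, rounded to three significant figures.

Hydraulic gradient i = (313.53 − 310.29) / 415 = 3.24 / 415 = 0.007807
t = 6.66 years = 2431 d
v = L / t = 1540 / 2431 = 0.6335 m/d
K = v · n / i = 0.6335 × 0.18 / 0.007807 = 14.6 m/d

14.6 m/d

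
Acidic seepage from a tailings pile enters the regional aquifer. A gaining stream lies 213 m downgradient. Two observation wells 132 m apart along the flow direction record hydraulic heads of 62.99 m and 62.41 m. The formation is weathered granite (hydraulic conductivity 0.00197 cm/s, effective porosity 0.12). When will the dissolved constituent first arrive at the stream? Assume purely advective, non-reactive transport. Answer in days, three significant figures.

3420 days

Hydraulic gradient i = (62.99 − 62.41) / 132 = 0.58 / 132 = 0.004394
K = 0.00197 cm/s × 864 = 1.702 m/d
Specific discharge q = 1.702 × 0.004394 = 0.007479 m/d
v_s = q/n_e = 0.007479/0.12 = 0.06232 m/d
t = L / v = 213 / 0.06232 = 3418 d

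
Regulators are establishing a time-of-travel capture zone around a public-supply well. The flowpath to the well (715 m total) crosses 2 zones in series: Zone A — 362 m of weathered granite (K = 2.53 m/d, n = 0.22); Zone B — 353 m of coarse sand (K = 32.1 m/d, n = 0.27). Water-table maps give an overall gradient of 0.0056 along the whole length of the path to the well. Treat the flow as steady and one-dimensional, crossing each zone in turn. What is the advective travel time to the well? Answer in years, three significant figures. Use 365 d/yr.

18.4 years

For zones in series the flux q is common to all zones; the equivalent conductivity is the harmonic (thickness-weighted) mean, K_eq = L_total / Σ(L_j/K_j).
Σ(L/K) = 362/2.53 + 353/32.1 = 143.1 + 11.00 = 154.1 d
K_eq = L_total / Σ(L/K) = 715 / 154.1 = 4.640 m/d
q = K_eq · i = 4.640 × 0.0056 = 0.02599 m/d (same in every zone)
Zone A: v = q/n = 0.02599/0.22 = 0.1181 m/d → t_A = 362/0.1181 = 3065 d
Zone B: v = q/n = 0.02599/0.27 = 0.09625 m/d → t_B = 353/0.09625 = 3668 d
Total t = 3065 + 3668 = 6732 d
   = 6732 / 365 = 18.4 yr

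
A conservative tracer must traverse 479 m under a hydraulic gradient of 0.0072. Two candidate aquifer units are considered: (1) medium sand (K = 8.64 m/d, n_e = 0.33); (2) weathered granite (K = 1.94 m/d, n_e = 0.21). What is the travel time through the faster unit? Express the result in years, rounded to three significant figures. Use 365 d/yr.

Unit 1 (medium sand): v = 8.64×0.0072/0.33 = 0.1885 m/d, t = 479/0.1885 = 2541 d
Unit 2 (weathered granite): v = 1.94×0.0072/0.21 = 0.06651 m/d, t = 479/0.06651 = 7201 d
Faster: 2541 d / 365 = 6.96 yr

6.96 years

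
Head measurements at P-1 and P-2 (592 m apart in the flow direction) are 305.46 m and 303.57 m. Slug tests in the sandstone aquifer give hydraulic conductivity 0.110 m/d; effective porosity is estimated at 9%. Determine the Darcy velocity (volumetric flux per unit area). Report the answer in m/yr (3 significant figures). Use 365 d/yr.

Hydraulic gradient i = (305.46 − 303.57) / 592 = 1.89 / 592 = 0.003193
Specific discharge q = 0.110 × 0.003193 = 3.512e-4 m/d
   = 3.512e-4 × 365 = 0.128 m/yr

0.128 m/yr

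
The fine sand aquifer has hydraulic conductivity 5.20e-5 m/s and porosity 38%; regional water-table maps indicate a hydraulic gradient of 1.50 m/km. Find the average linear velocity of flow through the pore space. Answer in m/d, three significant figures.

K = 5.20e-5 m/s × 86400 s/d = 4.493 m/d
Darcy flux q = K·i = 4.493 × 0.0015 = 0.006739 m/d
Seepage velocity v = q / n = 0.006739 / 0.38 = 0.01773 m/d

0.0177 m/d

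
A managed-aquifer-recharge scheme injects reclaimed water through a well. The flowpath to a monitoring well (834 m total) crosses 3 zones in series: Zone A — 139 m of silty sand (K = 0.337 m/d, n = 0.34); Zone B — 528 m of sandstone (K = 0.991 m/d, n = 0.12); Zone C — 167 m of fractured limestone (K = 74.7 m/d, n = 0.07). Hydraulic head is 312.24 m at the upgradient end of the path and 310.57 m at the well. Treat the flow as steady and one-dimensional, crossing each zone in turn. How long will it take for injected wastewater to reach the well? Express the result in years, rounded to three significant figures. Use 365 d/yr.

190 years

Total head drop ΔH = 312.24 − 310.57 = 1.67 m
Steady 1-D flow in series ⇒ the Darcy flux q is identical in every zone and the zone head losses add (resistances L/K in series).
Σ(L/K) = 139/0.337 + 528/0.991 + 167/74.7 = 412.5 + 532.8 + 2.236 = 947.5 d
q = ΔH / Σ(L/K) = 1.67 / 947.5 = 0.001763 m/d (same in every zone)
Zone A: v = q/n = 0.001763/0.34 = 0.005184 m/d → t_A = 139/0.005184 = 26810 d
Zone B: v = q/n = 0.001763/0.12 = 0.01469 m/d → t_B = 528/0.01469 = 35950 d
Zone C: v = q/n = 0.001763/0.07 = 0.02518 m/d → t_C = 167/0.02518 = 6632 d
Total t = 26810 + 35950 + 6632 = 69390 d
   = 69390 / 365 = 190 yr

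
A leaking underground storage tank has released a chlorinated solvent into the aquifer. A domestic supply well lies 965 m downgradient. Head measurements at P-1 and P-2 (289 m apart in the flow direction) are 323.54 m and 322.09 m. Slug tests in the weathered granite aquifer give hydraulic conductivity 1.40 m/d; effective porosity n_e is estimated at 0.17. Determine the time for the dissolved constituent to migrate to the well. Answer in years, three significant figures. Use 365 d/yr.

Hydraulic gradient i = (323.54 − 322.09) / 289 = 1.45 / 289 = 0.005017
Darcy flux q = K·i = 1.40 × 0.005017 = 0.007024 m/d
Seepage velocity v = q / n = 0.007024 / 0.17 = 0.04132 m/d
t = L / v = 965 / 0.04132 = 23350 d
   = 23350 / 365 = 64.0 yr

64.0 years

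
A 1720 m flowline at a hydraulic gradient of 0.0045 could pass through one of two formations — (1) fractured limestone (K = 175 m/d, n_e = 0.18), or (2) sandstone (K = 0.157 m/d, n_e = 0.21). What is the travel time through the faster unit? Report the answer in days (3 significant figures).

Unit 1 (fractured limestone): v = 175×0.0045/0.18 = 4.375 m/d, t = 1720/4.375 = 393.1 d
Unit 2 (sandstone): v = 0.157×0.0045/0.21 = 0.003364 m/d, t = 1720/0.003364 = 511300 d
Faster unit: t = 393 d

393 days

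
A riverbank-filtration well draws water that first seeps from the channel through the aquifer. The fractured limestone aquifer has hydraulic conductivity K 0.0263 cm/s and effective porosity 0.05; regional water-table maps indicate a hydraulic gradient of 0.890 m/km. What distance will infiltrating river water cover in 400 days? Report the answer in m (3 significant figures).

K = 0.0263 cm/s × 864 = 22.72 m/d
Specific discharge q = 22.72 × 8.9e-4 = 0.02022 m/d
Average linear velocity = 0.02022 / 0.05 = 0.4045 m/d
L = v × T = 0.4045 × 400 = 161.8 m

162 m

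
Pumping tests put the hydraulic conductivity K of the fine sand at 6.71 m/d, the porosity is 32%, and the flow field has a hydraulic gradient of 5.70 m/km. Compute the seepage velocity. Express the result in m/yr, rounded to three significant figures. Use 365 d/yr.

43.6 m/yr

q = Ki = 6.71 × 0.0057 = 0.03825 m/d
Seepage velocity v = q / n = 0.03825 / 0.32 = 0.1195 m/d
   = 0.1195 × 365 = 43.6 m/yr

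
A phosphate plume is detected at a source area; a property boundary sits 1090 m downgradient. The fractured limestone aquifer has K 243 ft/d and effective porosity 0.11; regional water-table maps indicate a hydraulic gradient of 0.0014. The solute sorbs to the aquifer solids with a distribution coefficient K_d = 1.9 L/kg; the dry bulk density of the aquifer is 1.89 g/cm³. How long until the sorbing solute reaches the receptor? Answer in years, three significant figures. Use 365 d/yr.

K = 243 ft/d × 0.3048 = 74.07 m/d
Darcy flux q = K·i = 74.07 × 0.0014 = 0.1037 m/d
v_s = q/n_e = 0.1037/0.11 = 0.9427 m/d
Retardation R = 1 + ρ_b·K_d/n = 1 + 1.89×1.9/0.11 = 33.65
Contaminant velocity v_c = v/R = 0.9427/33.65 = 0.02802 m/d
t = L/v_c = 1090/0.02802 = 38900 d
   = 38900/365 = 107 yr

107 years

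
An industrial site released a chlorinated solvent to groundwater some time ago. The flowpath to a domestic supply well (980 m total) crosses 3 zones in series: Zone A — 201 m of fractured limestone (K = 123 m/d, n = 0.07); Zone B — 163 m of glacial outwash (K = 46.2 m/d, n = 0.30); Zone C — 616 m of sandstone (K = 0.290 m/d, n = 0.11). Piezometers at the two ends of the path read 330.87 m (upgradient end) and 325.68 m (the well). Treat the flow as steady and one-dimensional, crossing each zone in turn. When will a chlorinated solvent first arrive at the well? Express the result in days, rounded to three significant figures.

53600 days

Total head drop ΔH = 330.87 − 325.68 = 5.19 m
Continuity: the same q passes through each zone, so ΔH = q·Σ(L_j/K_j) — the zones act as resistances in series.
Σ(L/K) = 201/123 + 163/46.2 + 616/0.290 = 1.634 + 3.528 + 2124 = 2129 d
q = ΔH / Σ(L/K) = 5.19 / 2129 = 0.002437 m/d (same in every zone)
Zone A: v = q/n = 0.002437/0.07 = 0.03482 m/d → t_A = 201/0.03482 = 5772 d
Zone B: v = q/n = 0.002437/0.30 = 0.008125 m/d → t_B = 163/0.008125 = 20060 d
Zone C: v = q/n = 0.002437/0.11 = 0.02216 m/d → t_C = 616/0.02216 = 27800 d
Total t = 5772 + 20060 + 27800 = 53630 d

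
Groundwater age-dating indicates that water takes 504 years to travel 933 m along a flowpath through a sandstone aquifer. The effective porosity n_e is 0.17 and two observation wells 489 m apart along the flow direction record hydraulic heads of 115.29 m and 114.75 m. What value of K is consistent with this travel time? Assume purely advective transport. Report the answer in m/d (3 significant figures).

0.781 m/d

Hydraulic gradient i = (115.29 − 114.75) / 489 = 0.54 / 489 = 0.001104
t = 504 years = 184000 d
v = L / t = 933 / 184000 = 0.005072 m/d
K = v · n / i = 0.005072 × 0.17 / 0.001104 = 0.781 m/d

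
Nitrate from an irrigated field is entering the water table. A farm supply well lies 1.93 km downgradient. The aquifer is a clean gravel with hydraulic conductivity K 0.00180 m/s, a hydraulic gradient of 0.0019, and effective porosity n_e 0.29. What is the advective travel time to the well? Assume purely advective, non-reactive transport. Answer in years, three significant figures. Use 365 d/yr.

5.19 years

K = 0.00180 m/s × 86400 s/d = 155.5 m/d
Specific discharge q = 155.5 × 0.0019 = 0.2955 m/d
Seepage velocity v = q / n = 0.2955 / 0.29 = 1.019 m/d
L = 1.93 km = 1930 m
t = L / v = 1930 / 1.019 = 1894 d
   = 1894 / 365 = 5.19 yr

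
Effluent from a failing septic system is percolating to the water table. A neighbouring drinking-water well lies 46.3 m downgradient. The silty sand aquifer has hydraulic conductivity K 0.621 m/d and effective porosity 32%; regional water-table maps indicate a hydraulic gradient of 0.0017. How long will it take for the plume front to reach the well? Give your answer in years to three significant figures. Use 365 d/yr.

38.5 years

q = Ki = 0.621 × 0.0017 = 0.001056 m/d
v_s = q/n_e = 0.001056/0.32 = 0.003299 m/d
t = L / v = 46.3 / 0.003299 = 14030 d
   = 14030 / 365 = 38.5 yr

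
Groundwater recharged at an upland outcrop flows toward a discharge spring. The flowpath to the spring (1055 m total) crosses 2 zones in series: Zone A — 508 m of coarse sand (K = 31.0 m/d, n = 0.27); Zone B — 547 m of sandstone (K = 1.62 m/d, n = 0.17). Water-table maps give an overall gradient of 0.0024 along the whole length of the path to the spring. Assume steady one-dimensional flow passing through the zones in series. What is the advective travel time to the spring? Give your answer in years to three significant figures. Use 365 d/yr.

88.2 years

For zones in series the flux q is common to all zones; the equivalent conductivity is the harmonic (thickness-weighted) mean, K_eq = L_total / Σ(L_j/K_j).
Σ(L/K) = 508/31.0 + 547/1.62 = 16.39 + 337.7 = 354.0 d
K_eq = L_total / Σ(L/K) = 1055 / 354.0 = 2.980 m/d
q = K_eq · i = 2.980 × 0.0024 = 0.007152 m/d (same in every zone)
Zone A: v = q/n = 0.007152/0.27 = 0.02649 m/d → t_A = 508/0.02649 = 19180 d
Zone B: v = q/n = 0.007152/0.17 = 0.04207 m/d → t_B = 547/0.04207 = 13000 d
Total t = 19180 + 13000 = 32180 d
   = 32180 / 365 = 88.2 yr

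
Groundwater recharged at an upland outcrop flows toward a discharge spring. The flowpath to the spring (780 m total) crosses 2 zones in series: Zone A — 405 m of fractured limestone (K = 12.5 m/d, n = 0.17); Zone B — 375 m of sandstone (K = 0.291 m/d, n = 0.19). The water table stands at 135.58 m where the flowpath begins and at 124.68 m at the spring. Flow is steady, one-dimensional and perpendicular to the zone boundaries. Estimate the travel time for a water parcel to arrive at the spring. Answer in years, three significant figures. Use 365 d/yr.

46.5 years

Total head drop ΔH = 135.58 − 124.68 = 10.90 m
Continuity: the same q passes through each zone, so ΔH = q·Σ(L_j/K_j) — the zones act as resistances in series.
Σ(L/K) = 405/12.5 + 375/0.291 = 32.40 + 1289 = 1321 d
q = ΔH / Σ(L/K) = 10.90 / 1321 = 0.008251 m/d (same in every zone)
Zone A: v = q/n = 0.008251/0.17 = 0.04854 m/d → t_A = 405/0.04854 = 8344 d
Zone B: v = q/n = 0.008251/0.19 = 0.04343 m/d → t_B = 375/0.04343 = 8635 d
Total t = 8344 + 8635 = 16980 d
   = 16980 / 365 = 46.5 yr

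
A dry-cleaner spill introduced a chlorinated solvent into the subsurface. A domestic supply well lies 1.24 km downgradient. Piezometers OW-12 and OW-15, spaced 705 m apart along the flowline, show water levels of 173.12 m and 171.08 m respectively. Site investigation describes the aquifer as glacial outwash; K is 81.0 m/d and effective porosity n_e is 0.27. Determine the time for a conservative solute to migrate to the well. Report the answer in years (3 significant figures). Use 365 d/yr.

3.91 years

Hydraulic gradient i = (173.12 − 171.08) / 705 = 2.04 / 705 = 0.002894
q = Ki = 81.0 × 0.002894 = 0.2344 m/d
v = Ki/n = 81.0·0.002894/0.27 = 0.8681 m/d
L = 1.24 km = 1240 m
t = L / v = 1240 / 0.8681 = 1428 d
   = 1428 / 365 = 3.91 yr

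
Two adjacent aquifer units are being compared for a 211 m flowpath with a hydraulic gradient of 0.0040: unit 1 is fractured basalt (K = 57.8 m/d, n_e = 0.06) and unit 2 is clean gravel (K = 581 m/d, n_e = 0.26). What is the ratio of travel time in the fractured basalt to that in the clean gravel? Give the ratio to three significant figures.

2.32

Unit 1 (fractured basalt): v = 57.8×0.0040/0.06 = 3.853 m/d, t = 211/3.853 = 54.76 d
Unit 2 (clean gravel): v = 581×0.0040/0.26 = 8.938 m/d, t = 211/8.938 = 23.61 d
t(fractured basalt) / t(clean gravel) = 54.76/23.61 = 2.32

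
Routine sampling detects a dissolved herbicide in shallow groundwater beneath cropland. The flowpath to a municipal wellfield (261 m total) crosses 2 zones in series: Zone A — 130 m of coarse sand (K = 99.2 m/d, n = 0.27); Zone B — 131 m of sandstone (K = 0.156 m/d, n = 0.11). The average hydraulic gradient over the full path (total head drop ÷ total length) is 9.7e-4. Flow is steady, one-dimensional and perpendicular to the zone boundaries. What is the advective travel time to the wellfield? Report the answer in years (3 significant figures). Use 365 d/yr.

Continuity: the same q passes through each zone, so ΔH = q·Σ(L_j/K_j) — the zones act as resistances in series.
Σ(L/K) = 130/99.2 + 131/0.156 = 1.310 + 839.7 = 841.1 d
K_eq = L_total / Σ(L/K) = 261 / 841.1 = 0.3103 m/d
q = K_eq · i = 0.3103 × 9.7e-4 = 3.010e-4 m/d (same in every zone)
Zone A: v = q/n = 3.010e-4/0.27 = 0.001115 m/d → t_A = 130/0.001115 = 116600 d
Zone B: v = q/n = 3.010e-4/0.11 = 0.002737 m/d → t_B = 131/0.002737 = 47870 d
Total t = 116600 + 47870 = 164500 d
   = 164500 / 365 = 451 yr

451 years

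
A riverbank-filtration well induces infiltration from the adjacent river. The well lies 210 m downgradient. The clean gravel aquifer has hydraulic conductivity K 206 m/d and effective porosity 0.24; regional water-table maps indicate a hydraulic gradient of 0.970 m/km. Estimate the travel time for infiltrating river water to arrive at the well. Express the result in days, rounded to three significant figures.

252 days

Specific discharge q = 206 × 9.7e-4 = 0.1998 m/d
v_s = q/n_e = 0.1998/0.24 = 0.8326 m/d
t = L / v = 210 / 0.8326 = 252.2 d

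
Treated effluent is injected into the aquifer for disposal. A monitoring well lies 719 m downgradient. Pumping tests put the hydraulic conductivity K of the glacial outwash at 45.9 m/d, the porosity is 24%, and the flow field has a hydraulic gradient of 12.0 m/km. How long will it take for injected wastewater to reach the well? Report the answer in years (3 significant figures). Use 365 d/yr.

0.858 years

Specific discharge q = 45.9 × 0.012 = 0.5508 m/d
Seepage velocity v = q / n = 0.5508 / 0.24 = 2.295 m/d
t = L / v = 719 / 2.295 = 313.3 d
   = 313.3 / 365 = 0.858 yr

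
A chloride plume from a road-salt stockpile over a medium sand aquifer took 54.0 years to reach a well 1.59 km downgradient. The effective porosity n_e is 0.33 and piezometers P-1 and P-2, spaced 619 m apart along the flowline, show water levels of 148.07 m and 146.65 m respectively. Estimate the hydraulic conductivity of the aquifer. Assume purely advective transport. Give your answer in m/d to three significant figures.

Hydraulic gradient i = (148.07 − 146.65) / 619 = 1.42 / 619 = 0.002294
t = 54.0 years = 19710 d
L = 1.59 km = 1590 m
v = L / t = 1590 / 19710 = 0.08067 m/d
K = v · n / i = 0.08067 × 0.33 / 0.002294 = 11.6 m/d

11.6 m/d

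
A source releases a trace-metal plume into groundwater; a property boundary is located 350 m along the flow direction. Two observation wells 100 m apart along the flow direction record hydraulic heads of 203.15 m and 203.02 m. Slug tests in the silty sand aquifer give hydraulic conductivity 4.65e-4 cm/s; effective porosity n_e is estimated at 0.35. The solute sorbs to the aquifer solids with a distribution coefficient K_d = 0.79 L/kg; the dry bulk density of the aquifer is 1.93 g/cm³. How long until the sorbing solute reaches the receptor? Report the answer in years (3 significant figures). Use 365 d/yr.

Hydraulic gradient i = (203.15 − 203.02) / 100 = 0.13 / 100 = 0.001300
K = 4.65e-4 cm/s × 864 = 0.4018 m/d
Specific discharge q = 0.4018 × 0.001300 = 5.223e-4 m/d
Average linear velocity = 5.223e-4 / 0.35 = 0.001492 m/d
Retardation R = 1 + ρ_b·K_d/n = 1 + 1.93×0.79/0.35 = 5.356
Contaminant velocity v_c = v/R = 0.001492/5.356 = 2.786e-4 m/d
t = L/v_c = 350/2.786e-4 = 1.256e6 d
   = 1.256e6/365 = 3440 yr

3440 years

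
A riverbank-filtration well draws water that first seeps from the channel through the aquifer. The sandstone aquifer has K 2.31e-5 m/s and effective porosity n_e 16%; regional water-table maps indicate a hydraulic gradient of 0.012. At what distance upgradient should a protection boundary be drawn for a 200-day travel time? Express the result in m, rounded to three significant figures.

29.9 m

K = 2.31e-5 m/s × 86400 s/d = 1.996 m/d
Darcy flux q = K·i = 1.996 × 0.012 = 0.02395 m/d
Average linear velocity = 0.02395 / 0.16 = 0.1497 m/d
L = v × T = 0.1497 × 200 = 29.94 m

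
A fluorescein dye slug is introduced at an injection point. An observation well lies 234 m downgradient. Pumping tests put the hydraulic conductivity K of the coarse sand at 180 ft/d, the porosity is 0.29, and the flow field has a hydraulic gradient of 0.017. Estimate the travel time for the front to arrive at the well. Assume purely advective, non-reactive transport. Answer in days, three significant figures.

K = 180 ft/d × 0.3048 = 54.86 m/d
Specific discharge q = 54.86 × 0.017 = 0.9327 m/d
v_s = q/n_e = 0.9327/0.29 = 3.216 m/d
t = L / v = 234 / 3.216 = 72.76 d

72.8 days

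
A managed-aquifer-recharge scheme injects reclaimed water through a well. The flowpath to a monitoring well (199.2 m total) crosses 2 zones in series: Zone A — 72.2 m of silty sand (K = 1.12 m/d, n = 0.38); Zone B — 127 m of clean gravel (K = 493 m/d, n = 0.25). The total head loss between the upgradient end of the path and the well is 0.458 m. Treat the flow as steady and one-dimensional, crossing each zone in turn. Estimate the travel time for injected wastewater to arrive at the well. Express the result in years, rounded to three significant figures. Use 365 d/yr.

22.9 years

Steady 1-D flow in series ⇒ the Darcy flux q is identical in every zone and the zone head losses add (resistances L/K in series).
Σ(L/K) = 72.2/1.12 + 127/493 = 64.46 + 0.2576 = 64.72 d
q = ΔH / Σ(L/K) = 0.458 / 64.72 = 0.007076 m/d (same in every zone)
Zone A: v = q/n = 0.007076/0.38 = 0.01862 m/d → t_A = 72.2/0.01862 = 3877 d
Zone B: v = q/n = 0.007076/0.25 = 0.02831 m/d → t_B = 127/0.02831 = 4487 d
Total t = 3877 + 4487 = 8364 d
   = 8364 / 365 = 22.9 yr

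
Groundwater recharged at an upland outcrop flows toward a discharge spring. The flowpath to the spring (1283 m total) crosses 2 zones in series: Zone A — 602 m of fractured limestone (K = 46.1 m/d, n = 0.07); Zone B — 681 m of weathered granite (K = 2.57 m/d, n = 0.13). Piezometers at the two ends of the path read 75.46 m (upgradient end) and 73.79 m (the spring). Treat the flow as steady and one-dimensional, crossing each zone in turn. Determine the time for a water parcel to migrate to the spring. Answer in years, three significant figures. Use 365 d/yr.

Total head drop ΔH = 75.46 − 73.79 = 1.67 m
Steady 1-D flow in series ⇒ the Darcy flux q is identical in every zone and the zone head losses add (resistances L/K in series).
Σ(L/K) = 602/46.1 + 681/2.57 = 13.06 + 265.0 = 278.0 d
q = ΔH / Σ(L/K) = 1.67 / 278.0 = 0.006006 m/d (same in every zone)
Zone A: v = q/n = 0.006006/0.07 = 0.08580 m/d → t_A = 602/0.08580 = 7016 d
Zone B: v = q/n = 0.006006/0.13 = 0.04620 m/d → t_B = 681/0.04620 = 14740 d
Total t = 7016 + 14740 = 21760 d
   = 21760 / 365 = 59.6 yr

59.6 years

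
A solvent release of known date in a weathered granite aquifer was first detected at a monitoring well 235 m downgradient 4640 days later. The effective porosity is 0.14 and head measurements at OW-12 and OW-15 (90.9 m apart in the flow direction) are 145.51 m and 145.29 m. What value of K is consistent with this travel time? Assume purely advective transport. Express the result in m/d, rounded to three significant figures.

2.93 m/d

Hydraulic gradient i = (145.51 − 145.29) / 90.9 = 0.22 / 90.9 = 0.002420
v = L / t = 235 / 4640 = 0.05065 m/d
K = v · n / i = 0.05065 × 0.14 / 0.002420 = 2.93 m/d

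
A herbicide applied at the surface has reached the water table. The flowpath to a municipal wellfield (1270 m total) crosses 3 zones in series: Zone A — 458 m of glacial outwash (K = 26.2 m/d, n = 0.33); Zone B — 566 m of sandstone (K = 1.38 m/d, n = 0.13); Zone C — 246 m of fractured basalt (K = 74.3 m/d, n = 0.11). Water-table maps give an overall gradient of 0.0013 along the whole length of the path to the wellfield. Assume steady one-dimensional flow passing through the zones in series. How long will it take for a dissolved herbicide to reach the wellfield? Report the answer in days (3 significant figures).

65700 days

Steady 1-D flow in series ⇒ the Darcy flux q is identical in every zone and the zone head losses add (resistances L/K in series).
Σ(L/K) = 458/26.2 + 566/1.38 + 246/74.3 = 17.48 + 410.1 + 3.311 = 430.9 d
K_eq = L_total / Σ(L/K) = 1270 / 430.9 = 2.947 m/d
q = K_eq · i = 2.947 × 0.0013 = 0.003831 m/d (same in every zone)
Zone A: v = q/n = 0.003831/0.33 = 0.01161 m/d → t_A = 458/0.01161 = 39450 d
Zone B: v = q/n = 0.003831/0.13 = 0.02947 m/d → t_B = 566/0.02947 = 19210 d
Zone C: v = q/n = 0.003831/0.11 = 0.03483 m/d → t_C = 246/0.03483 = 7063 d
Total t = 39450 + 19210 + 7063 = 65720 d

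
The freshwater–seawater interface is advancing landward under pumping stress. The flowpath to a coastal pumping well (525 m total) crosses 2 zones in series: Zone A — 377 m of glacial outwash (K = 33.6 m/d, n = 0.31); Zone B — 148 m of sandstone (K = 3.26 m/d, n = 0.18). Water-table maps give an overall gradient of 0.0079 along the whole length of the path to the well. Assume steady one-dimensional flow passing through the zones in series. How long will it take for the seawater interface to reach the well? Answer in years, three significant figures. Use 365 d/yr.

5.37 years

Steady 1-D flow in series ⇒ the Darcy flux q is identical in every zone and the zone head losses add (resistances L/K in series).
Σ(L/K) = 377/33.6 + 148/3.26 = 11.22 + 45.40 = 56.62 d
K_eq = L_total / Σ(L/K) = 525 / 56.62 = 9.273 m/d
q = K_eq · i = 9.273 × 0.0079 = 0.07325 m/d (same in every zone)
Zone A: v = q/n = 0.07325/0.31 = 0.2363 m/d → t_A = 377/0.2363 = 1595 d
Zone B: v = q/n = 0.07325/0.18 = 0.4070 m/d → t_B = 148/0.4070 = 363.7 d
Total t = 1595 + 363.7 = 1959 d
   = 1959 / 365 = 5.37 yr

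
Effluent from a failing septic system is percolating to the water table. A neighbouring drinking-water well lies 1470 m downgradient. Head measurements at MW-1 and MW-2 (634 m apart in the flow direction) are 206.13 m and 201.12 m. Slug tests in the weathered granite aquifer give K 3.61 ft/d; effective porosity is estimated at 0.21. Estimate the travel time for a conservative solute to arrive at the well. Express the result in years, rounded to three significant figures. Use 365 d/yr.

97.3 years

Hydraulic gradient i = (206.13 − 201.12) / 634 = 5.01 / 634 = 0.007902
K = 3.61 ft/d × 0.3048 = 1.100 m/d
Darcy flux q = K·i = 1.100 × 0.007902 = 0.008695 m/d
Seepage velocity v = q / n = 0.008695 / 0.21 = 0.04140 m/d
t = L / v = 1470 / 0.04140 = 35500 d
   = 35500 / 365 = 97.3 yr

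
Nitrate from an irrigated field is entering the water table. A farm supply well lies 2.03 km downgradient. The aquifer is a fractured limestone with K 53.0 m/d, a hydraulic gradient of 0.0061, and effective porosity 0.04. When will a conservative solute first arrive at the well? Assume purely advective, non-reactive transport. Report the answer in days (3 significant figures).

251 days

Specific discharge q = 53.0 × 0.0061 = 0.3233 m/d
Average linear velocity = 0.3233 / 0.04 = 8.083 m/d
L = 2.03 km = 2030 m
t = L / v = 2030 / 8.083 = 251.2 d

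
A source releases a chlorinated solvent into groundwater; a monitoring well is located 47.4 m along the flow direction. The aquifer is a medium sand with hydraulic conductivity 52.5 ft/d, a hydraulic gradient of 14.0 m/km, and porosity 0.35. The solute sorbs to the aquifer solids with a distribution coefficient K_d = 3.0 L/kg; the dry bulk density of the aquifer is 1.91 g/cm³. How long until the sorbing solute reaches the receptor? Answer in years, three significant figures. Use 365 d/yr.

K = 52.5 ft/d × 0.3048 = 16.00 m/d
Darcy flux q = K·i = 16.00 × 0.014 = 0.2240 m/d
v = Ki/n = 16.00·0.014/0.35 = 0.6401 m/d
Retardation R = 1 + ρ_b·K_d/n = 1 + 1.91×3.0/0.35 = 17.37
Contaminant velocity v_c = v/R = 0.6401/17.37 = 0.03685 m/d
t = L/v_c = 47.4/0.03685 = 1286 d
   = 1286/365 = 3.52 yr

3.52 years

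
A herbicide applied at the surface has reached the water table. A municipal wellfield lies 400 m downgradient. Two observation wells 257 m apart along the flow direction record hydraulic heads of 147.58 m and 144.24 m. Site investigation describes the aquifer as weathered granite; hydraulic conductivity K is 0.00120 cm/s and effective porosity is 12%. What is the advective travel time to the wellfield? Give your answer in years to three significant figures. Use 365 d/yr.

Hydraulic gradient i = (147.58 − 144.24) / 257 = 3.34 / 257 = 0.01300
K = 0.00120 cm/s × 864 = 1.037 m/d
Specific discharge q = 1.037 × 0.01300 = 0.01347 m/d
Seepage velocity v = q / n = 0.01347 / 0.12 = 0.1123 m/d
t = L / v = 400 / 0.1123 = 3562 d
   = 3562 / 365 = 9.76 yr

9.76 years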